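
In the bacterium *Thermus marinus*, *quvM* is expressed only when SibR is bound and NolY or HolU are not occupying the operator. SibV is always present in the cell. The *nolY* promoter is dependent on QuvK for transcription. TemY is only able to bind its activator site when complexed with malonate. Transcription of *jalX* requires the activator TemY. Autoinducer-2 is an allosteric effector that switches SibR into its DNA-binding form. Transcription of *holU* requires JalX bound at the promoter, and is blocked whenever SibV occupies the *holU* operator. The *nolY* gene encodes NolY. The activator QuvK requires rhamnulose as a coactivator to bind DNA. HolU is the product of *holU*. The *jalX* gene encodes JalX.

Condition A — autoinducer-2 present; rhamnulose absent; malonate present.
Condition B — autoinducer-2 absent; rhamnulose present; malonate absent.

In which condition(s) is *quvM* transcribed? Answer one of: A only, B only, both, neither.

A only

Condition A:
Autoinducer-2 is present, so SibR is active.
Rhamnulose is absent, so QuvK is inactive.
Required activator QuvK is absent, so *nolY* is not transcribed.
So NolY is not produced.
Malonate is present, so TemY is active.
No repressor is bound and TemY is active, so *jalX* is transcribed.
So JalX is produced and active.
SibV is produced constitutively and is active.
With repressor SibV bound, *holU* is not transcribed.
So HolU is not produced.
No repressor is bound and SibR is active, so *quvM* is transcribed.
→ *quvM* is ON in A.
Condition B:
Autoinducer-2 is absent, so SibR is inactive.
Rhamnulose is present, so QuvK is active.
No repressor is bound and QuvK is active, so *nolY* is transcribed.
So NolY is produced and active.
Malonate is absent, so TemY is inactive.
Required activator TemY is absent, so *jalX* is not transcribed.
So JalX is not produced.
SibV is produced constitutively and is active.
With repressor SibV bound, *holU* is not transcribed.
So HolU is not produced.
With repressor NolY bound, *quvM* is not transcribed.
→ *quvM* is OFF in B.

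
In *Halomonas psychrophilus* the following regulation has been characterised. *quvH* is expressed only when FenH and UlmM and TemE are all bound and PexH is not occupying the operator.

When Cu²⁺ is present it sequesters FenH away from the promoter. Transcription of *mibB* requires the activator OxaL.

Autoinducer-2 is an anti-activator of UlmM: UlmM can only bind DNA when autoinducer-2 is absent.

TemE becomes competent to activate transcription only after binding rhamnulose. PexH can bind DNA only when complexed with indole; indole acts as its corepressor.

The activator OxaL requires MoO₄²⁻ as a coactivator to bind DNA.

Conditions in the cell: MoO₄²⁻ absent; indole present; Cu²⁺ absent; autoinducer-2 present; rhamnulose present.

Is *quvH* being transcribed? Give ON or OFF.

OFF

Indole is present, so PexH is active.
Cu²⁺ is absent, so FenH is active.
Autoinducer-2 is present, so UlmM is inactive.
Rhamnulose is present, so TemE is active.
With repressor PexH bound, *quvH* is not transcribed.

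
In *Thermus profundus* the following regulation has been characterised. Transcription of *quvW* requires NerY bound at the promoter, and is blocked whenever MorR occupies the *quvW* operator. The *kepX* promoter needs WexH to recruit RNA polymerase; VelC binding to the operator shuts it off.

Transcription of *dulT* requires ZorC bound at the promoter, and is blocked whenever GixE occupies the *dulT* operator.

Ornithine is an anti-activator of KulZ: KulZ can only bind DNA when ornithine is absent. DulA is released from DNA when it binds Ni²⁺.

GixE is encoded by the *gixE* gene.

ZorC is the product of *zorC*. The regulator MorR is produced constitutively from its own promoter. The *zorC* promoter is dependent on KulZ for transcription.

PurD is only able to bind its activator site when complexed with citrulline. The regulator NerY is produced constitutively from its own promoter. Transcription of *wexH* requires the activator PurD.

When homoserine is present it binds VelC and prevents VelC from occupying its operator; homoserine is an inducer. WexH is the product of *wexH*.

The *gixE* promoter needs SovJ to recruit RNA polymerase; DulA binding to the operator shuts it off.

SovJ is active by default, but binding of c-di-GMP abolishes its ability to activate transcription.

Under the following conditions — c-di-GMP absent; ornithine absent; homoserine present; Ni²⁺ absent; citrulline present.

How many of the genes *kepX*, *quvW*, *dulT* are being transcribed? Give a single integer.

Citrulline is present, so PurD is active.
No repressor is bound and PurD is active, so *wexH* is transcribed.
So WexH is produced and active.
Homoserine is present, so VelC is inactive.
No repressor is bound and WexH is active, so *kepX* is transcribed.
→ *kepX* is ON.
NerY is produced constitutively and is active.
MorR is produced constitutively and is active.
With repressor MorR bound, *quvW* is not transcribed.
→ *quvW* is OFF.
Ni²⁺ is absent, so DulA is active.
c-di-GMP is absent, so SovJ is active.
With repressor DulA bound, *gixE* is not transcribed.
So GixE is not produced.
Ornithine is absent, so KulZ is active.
No repressor is bound and KulZ is active, so *zorC* is transcribed.
So ZorC is produced and active.
No repressor is bound and ZorC is active, so *dulT* is transcribed.
→ *dulT* is ON.
2 of the 3 genes are transcribed.

2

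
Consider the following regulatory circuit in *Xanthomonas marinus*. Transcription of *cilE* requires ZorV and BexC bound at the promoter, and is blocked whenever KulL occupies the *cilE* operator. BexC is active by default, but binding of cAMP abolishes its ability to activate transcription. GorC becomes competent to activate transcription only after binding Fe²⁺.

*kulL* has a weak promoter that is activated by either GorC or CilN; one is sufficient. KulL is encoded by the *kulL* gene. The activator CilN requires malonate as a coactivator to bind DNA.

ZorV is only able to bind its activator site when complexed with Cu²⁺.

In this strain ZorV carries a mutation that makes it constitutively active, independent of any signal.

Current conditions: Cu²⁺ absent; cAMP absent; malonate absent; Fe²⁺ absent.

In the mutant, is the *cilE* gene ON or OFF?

ON

ZorV is constitutively active in this strain.
Fe²⁺ is absent, so GorC is inactive.
Malonate is absent, so CilN is inactive.
No activator is available at the *kulL* promoter, so *kulL* is not transcribed.
So KulL is not produced.
cAMP is absent, so BexC is active.
No repressor is bound and ZorV and BexC are active, so *cilE* is transcribed.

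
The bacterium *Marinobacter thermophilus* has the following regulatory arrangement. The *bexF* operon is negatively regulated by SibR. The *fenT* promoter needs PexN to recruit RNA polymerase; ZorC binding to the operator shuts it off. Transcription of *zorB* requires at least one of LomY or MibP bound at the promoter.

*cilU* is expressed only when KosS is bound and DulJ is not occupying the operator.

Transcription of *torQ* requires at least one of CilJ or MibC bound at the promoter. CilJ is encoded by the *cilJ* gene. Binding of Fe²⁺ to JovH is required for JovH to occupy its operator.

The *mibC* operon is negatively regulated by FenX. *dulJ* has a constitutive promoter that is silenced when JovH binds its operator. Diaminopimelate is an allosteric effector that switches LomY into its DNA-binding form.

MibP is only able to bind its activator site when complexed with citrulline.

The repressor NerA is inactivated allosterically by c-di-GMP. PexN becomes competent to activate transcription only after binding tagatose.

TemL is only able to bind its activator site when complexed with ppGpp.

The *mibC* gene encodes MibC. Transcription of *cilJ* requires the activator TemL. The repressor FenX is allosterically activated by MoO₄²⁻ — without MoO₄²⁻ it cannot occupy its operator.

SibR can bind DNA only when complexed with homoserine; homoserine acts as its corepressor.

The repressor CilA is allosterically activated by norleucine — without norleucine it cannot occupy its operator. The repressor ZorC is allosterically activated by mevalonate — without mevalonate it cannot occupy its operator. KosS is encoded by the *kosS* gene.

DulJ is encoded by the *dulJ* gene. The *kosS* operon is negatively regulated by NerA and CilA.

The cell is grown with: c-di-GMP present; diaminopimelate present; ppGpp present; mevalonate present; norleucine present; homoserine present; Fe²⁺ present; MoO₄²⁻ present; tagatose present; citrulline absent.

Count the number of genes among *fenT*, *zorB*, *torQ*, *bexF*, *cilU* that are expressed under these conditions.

2

Tagatose is present, so PexN is active.
Mevalonate is present, so ZorC is active.
With repressor ZorC bound, *fenT* is not transcribed.
→ *fenT* is OFF.
Diaminopimelate is present, so LomY is active.
Citrulline is absent, so MibP is inactive.
Activator LomY is present, so *zorB* is transcribed.
→ *zorB* is ON.
ppGpp is present, so TemL is active.
No repressor is bound and TemL is active, so *cilJ* is transcribed.
So CilJ is produced and active.
MoO₄²⁻ is present, so FenX is active.
With repressor FenX bound, *mibC* is not transcribed.
So MibC is not produced.
Activator CilJ is present, so *torQ* is transcribed.
→ *torQ* is ON.
Homoserine is present, so SibR is active.
With repressor SibR bound, *bexF* is not transcribed.
→ *bexF* is OFF.
c-di-GMP is present, so NerA is inactive.
Norleucine is present, so CilA is active.
With repressor CilA bound, *kosS* is not transcribed.
So KosS is not produced.
Fe²⁺ is present, so JovH is active.
With repressor JovH bound, *dulJ* is not transcribed.
So DulJ is not produced.
Required activator KosS is absent, so *cilU* is not transcribed.
→ *cilU* is OFF.
2 of the 5 genes are transcribed.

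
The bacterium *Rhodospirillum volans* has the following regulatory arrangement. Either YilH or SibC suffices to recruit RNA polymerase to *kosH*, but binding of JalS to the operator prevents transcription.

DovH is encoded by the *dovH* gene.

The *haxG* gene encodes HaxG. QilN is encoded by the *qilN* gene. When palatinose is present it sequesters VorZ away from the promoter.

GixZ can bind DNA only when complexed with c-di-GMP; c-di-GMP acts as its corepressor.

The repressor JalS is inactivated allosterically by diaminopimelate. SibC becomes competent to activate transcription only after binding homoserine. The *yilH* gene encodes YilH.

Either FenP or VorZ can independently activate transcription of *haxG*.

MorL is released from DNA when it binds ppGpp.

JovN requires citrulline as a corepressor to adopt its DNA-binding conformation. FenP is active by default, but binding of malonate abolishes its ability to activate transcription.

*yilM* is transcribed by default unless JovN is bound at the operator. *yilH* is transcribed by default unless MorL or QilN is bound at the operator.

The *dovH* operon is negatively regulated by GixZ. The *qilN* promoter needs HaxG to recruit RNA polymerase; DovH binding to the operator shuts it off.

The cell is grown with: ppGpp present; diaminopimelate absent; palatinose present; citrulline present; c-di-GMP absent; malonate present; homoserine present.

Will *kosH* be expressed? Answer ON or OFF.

Diaminopimelate is absent, so JalS is active.
ppGpp is present, so MorL is inactive.
c-di-GMP is absent, so GixZ is inactive.
With no repressor bound, *dovH* is transcribed.
So DovH is produced and active.
Malonate is present, so FenP is inactive.
Palatinose is present, so VorZ is inactive.
No activator is available at the *haxG* promoter, so *haxG* is not transcribed.
So HaxG is not produced.
With repressor DovH bound, *qilN* is not transcribed.
So QilN is not produced.
With no repressor bound, *yilH* is transcribed.
So YilH is produced and active.
Homoserine is present, so SibC is active.
With repressor JalS bound, *kosH* is not transcribed.

OFF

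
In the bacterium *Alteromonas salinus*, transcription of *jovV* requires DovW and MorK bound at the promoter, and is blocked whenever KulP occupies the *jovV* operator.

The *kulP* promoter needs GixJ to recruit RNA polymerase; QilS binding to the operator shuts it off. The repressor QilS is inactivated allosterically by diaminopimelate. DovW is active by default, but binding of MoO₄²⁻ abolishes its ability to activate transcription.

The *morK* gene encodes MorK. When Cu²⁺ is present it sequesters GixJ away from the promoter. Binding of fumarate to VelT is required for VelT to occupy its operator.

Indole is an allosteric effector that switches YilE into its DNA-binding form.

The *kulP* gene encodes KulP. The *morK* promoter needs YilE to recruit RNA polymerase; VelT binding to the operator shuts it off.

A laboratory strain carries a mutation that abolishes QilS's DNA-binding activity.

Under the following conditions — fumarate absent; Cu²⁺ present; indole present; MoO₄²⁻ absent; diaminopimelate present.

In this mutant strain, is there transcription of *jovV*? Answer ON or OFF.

QilS is non-functional in this strain, so it has no effect.
Cu²⁺ is present, so GixJ is inactive.
Required activator GixJ is absent, so *kulP* is not transcribed.
So KulP is not produced.
MoO₄²⁻ is absent, so DovW is active.
Indole is present, so YilE is active.
Fumarate is absent, so VelT is inactive.
No repressor is bound and YilE is active, so *morK* is transcribed.
So MorK is produced and active.
No repressor is bound and DovW and MorK are active, so *jovV* is transcribed.

ON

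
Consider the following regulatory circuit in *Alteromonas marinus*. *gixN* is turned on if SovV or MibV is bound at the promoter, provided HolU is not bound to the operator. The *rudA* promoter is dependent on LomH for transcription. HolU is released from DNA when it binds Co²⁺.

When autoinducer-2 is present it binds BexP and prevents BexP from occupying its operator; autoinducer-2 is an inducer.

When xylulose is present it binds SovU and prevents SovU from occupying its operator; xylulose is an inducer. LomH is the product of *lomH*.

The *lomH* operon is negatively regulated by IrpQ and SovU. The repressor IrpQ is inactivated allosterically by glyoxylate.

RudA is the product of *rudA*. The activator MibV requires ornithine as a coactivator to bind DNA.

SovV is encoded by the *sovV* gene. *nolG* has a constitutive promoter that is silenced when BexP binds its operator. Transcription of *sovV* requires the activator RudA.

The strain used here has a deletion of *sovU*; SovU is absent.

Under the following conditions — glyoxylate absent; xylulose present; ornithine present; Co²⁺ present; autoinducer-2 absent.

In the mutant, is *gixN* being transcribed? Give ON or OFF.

ON

Co²⁺ is present, so HolU is inactive.
Glyoxylate is absent, so IrpQ is active.
SovU is non-functional in this strain, so it has no effect.
With repressor IrpQ bound, *lomH* is not transcribed.
So LomH is not produced.
Required activator LomH is absent, so *rudA* is not transcribed.
So RudA is not produced.
Required activator RudA is absent, so *sovV* is not transcribed.
So SovV is not produced.
Ornithine is present, so MibV is active.
Activator MibV is present, so *gixN* is transcribed.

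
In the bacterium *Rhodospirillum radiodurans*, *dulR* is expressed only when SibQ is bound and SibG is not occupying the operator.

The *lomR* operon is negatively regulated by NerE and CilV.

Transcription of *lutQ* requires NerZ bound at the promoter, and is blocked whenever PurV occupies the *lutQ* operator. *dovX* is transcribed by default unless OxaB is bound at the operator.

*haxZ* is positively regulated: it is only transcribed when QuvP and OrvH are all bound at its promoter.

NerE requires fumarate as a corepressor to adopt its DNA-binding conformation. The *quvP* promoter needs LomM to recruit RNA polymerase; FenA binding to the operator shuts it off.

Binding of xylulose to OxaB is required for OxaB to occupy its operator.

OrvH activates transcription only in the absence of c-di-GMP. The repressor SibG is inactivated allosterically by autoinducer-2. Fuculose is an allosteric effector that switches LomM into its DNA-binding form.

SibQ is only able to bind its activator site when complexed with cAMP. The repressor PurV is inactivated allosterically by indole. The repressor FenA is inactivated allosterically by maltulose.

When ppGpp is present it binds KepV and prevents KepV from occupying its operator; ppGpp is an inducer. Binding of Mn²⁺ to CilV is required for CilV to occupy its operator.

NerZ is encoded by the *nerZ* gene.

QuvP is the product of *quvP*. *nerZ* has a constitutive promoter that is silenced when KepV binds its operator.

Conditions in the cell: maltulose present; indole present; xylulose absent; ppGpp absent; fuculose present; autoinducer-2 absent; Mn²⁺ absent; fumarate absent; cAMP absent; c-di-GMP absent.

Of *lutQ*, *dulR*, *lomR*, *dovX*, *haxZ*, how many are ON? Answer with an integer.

Indole is present, so PurV is inactive.
ppGpp is absent, so KepV is active.
With repressor KepV bound, *nerZ* is not transcribed.
So NerZ is not produced.
Required activator NerZ is absent, so *lutQ* is not transcribed.
→ *lutQ* is OFF.
cAMP is absent, so SibQ is inactive.
Autoinducer-2 is absent, so SibG is active.
With repressor SibG bound, *dulR* is not transcribed.
→ *dulR* is OFF.
Fumarate is absent, so NerE is inactive.
Mn²⁺ is absent, so CilV is inactive.
With no repressor bound, *lomR* is transcribed.
→ *lomR* is ON.
Xylulose is absent, so OxaB is inactive.
With no repressor bound, *dovX* is transcribed.
→ *dovX* is ON.
Maltulose is present, so FenA is inactive.
Fuculose is present, so LomM is active.
No repressor is bound and LomM is active, so *quvP* is transcribed.
So QuvP is produced and active.
c-di-GMP is absent, so OrvH is active.
No repressor is bound and QuvP and OrvH are active, so *haxZ* is transcribed.
→ *haxZ* is ON.
3 of the 5 genes are transcribed.

3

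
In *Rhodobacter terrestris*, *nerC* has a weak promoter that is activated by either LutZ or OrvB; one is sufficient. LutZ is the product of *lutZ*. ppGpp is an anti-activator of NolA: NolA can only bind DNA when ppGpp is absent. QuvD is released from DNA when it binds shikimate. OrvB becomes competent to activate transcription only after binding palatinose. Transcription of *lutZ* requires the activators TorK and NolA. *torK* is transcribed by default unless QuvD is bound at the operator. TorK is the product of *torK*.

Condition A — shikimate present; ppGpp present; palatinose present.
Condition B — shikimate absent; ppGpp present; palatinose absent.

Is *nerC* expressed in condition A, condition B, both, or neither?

Condition A:
Shikimate is present, so QuvD is inactive.
With no repressor bound, *torK* is transcribed.
So TorK is produced and active.
ppGpp is present, so NolA is inactive.
Required activator NolA is absent, so *lutZ* is not transcribed.
So LutZ is not produced.
Palatinose is present, so OrvB is active.
Activator OrvB is present, so *nerC* is transcribed.
→ *nerC* is ON in A.
Condition B:
Shikimate is absent, so QuvD is active.
With repressor QuvD bound, *torK* is not transcribed.
So TorK is not produced.
ppGpp is present, so NolA is inactive.
Required activator TorK is absent, so *lutZ* is not transcribed.
So LutZ is not produced.
Palatinose is absent, so OrvB is inactive.
No activator is available at the *nerC* promoter, so *nerC* is not transcribed.
→ *nerC* is OFF in B.

A only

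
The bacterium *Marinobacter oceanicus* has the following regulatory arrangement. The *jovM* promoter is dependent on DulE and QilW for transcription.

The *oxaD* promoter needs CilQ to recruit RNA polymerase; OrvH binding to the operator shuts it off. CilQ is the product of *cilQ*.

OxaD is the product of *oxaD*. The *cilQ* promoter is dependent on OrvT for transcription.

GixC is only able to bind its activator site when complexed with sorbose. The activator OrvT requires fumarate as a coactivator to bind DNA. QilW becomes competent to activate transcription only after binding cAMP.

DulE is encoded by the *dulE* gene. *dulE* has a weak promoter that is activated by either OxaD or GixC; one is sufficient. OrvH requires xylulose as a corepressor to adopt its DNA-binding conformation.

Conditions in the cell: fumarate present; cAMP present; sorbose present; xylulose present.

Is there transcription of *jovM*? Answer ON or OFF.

ON

Xylulose is present, so OrvH is active.
Fumarate is present, so OrvT is active.
No repressor is bound and OrvT is active, so *cilQ* is transcribed.
So CilQ is produced and active.
With repressor OrvH bound, *oxaD* is not transcribed.
So OxaD is not produced.
Sorbose is present, so GixC is active.
Activator GixC is present, so *dulE* is transcribed.
So DulE is produced and active.
cAMP is present, so QilW is active.
No repressor is bound and DulE and QilW are active, so *jovM* is transcribed.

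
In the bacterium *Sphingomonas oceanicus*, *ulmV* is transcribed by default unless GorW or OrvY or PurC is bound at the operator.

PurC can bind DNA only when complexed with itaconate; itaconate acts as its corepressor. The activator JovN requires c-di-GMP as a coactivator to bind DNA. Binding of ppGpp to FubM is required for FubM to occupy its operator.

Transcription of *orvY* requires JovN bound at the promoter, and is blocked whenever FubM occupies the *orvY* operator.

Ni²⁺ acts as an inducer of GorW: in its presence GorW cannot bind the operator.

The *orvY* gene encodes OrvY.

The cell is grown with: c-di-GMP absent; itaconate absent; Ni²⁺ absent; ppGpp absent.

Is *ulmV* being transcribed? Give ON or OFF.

Ni²⁺ is absent, so GorW is active.
ppGpp is absent, so FubM is inactive.
c-di-GMP is absent, so JovN is inactive.
Required activator JovN is absent, so *orvY* is not transcribed.
So OrvY is not produced.
Itaconate is absent, so PurC is inactive.
With repressor GorW bound, *ulmV* is not transcribed.

OFF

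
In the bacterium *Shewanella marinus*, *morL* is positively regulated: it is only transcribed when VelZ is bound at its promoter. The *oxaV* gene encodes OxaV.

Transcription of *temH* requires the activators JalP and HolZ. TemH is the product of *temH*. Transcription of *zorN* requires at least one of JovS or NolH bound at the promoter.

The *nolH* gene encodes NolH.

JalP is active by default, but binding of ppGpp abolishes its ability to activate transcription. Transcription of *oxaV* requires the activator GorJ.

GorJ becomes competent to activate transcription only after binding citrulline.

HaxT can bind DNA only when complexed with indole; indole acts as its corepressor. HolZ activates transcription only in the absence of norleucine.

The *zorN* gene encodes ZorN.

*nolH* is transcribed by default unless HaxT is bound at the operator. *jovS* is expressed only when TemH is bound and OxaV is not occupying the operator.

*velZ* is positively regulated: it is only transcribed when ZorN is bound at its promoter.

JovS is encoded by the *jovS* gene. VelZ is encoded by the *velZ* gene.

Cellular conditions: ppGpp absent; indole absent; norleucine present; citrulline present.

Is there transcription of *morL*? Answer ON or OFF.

ON

Citrulline is present, so GorJ is active.
No repressor is bound and GorJ is active, so *oxaV* is transcribed.
So OxaV is produced and active.
ppGpp is absent, so JalP is active.
Norleucine is present, so HolZ is inactive.
Required activator HolZ is absent, so *temH* is not transcribed.
So TemH is not produced.
With repressor OxaV bound, *jovS* is not transcribed.
So JovS is not produced.
Indole is absent, so HaxT is inactive.
With no repressor bound, *nolH* is transcribed.
So NolH is produced and active.
Activator NolH is present, so *zorN* is transcribed.
So ZorN is produced and active.
No repressor is bound and ZorN is active, so *velZ* is transcribed.
So VelZ is produced and active.
No repressor is bound and VelZ is active, so *morL* is transcribed.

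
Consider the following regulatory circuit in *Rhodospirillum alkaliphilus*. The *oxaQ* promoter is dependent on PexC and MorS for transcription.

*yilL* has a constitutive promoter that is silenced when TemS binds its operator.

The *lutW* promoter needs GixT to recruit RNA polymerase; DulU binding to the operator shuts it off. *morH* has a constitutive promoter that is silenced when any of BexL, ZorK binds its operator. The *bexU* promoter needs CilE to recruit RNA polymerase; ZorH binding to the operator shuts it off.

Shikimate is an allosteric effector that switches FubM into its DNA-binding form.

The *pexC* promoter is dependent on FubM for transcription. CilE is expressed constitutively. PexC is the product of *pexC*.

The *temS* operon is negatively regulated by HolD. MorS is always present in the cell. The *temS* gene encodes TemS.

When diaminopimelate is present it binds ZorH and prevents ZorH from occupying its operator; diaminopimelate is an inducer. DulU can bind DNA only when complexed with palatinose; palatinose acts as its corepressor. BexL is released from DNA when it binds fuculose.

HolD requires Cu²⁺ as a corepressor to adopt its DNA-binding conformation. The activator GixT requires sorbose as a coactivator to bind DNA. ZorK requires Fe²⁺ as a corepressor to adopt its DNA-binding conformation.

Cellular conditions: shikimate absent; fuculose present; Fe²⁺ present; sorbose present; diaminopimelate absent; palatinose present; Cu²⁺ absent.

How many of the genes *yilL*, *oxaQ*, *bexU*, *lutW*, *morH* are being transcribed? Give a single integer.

0

Cu²⁺ is absent, so HolD is inactive.
With no repressor bound, *temS* is transcribed.
So TemS is produced and active.
With repressor TemS bound, *yilL* is not transcribed.
→ *yilL* is OFF.
Shikimate is absent, so FubM is inactive.
Required activator FubM is absent, so *pexC* is not transcribed.
So PexC is not produced.
MorS is produced constitutively and is active.
Required activator PexC is absent, so *oxaQ* is not transcribed.
→ *oxaQ* is OFF.
CilE is produced constitutively and is active.
Diaminopimelate is absent, so ZorH is active.
With repressor ZorH bound, *bexU* is not transcribed.
→ *bexU* is OFF.
Palatinose is present, so DulU is active.
Sorbose is present, so GixT is active.
With repressor DulU bound, *lutW* is not transcribed.
→ *lutW* is OFF.
Fuculose is present, so BexL is inactive.
Fe²⁺ is present, so ZorK is active.
With repressor ZorK bound, *morH* is not transcribed.
→ *morH* is OFF.
0 of the 5 genes are transcribed.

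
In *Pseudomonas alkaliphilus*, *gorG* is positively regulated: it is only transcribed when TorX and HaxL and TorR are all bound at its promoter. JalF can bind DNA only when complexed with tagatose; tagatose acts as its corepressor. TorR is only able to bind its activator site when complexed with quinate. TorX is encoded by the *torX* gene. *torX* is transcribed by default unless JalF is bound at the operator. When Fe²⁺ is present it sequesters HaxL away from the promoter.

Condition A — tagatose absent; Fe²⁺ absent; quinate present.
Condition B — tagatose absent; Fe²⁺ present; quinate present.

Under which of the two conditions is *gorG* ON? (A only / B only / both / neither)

Condition A:
Tagatose is absent, so JalF is inactive.
With no repressor bound, *torX* is transcribed.
So TorX is produced and active.
Fe²⁺ is absent, so HaxL is active.
Quinate is present, so TorR is active.
No repressor is bound and TorX and HaxL and TorR are active, so *gorG* is transcribed.
→ *gorG* is ON in A.
Condition B:
Tagatose is absent, so JalF is inactive.
With no repressor bound, *torX* is transcribed.
So TorX is produced and active.
Fe²⁺ is present, so HaxL is inactive.
Quinate is present, so TorR is active.
Required activator HaxL is absent, so *gorG* is not transcribed.
→ *gorG* is OFF in B.

A only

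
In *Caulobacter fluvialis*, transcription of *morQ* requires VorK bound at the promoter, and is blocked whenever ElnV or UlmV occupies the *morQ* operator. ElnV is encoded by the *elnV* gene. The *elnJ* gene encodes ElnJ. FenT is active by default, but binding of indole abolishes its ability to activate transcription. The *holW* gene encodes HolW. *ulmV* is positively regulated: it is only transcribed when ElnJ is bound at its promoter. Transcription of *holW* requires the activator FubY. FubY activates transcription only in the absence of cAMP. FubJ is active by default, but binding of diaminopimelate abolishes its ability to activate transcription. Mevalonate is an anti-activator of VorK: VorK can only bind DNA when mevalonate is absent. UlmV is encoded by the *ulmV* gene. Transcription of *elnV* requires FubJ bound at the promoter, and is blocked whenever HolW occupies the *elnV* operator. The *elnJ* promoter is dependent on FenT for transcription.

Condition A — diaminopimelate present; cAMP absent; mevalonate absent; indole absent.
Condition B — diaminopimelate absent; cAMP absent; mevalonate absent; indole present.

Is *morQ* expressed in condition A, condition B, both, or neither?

B only

Condition A:
Diaminopimelate is present, so FubJ is inactive.
cAMP is absent, so FubY is active.
No repressor is bound and FubY is active, so *holW* is transcribed.
So HolW is produced and active.
With repressor HolW bound, *elnV* is not transcribed.
So ElnV is not produced.
Mevalonate is absent, so VorK is active.
Indole is absent, so FenT is active.
No repressor is bound and FenT is active, so *elnJ* is transcribed.
So ElnJ is produced and active.
No repressor is bound and ElnJ is active, so *ulmV* is transcribed.
So UlmV is produced and active.
With repressor UlmV bound, *morQ* is not transcribed.
→ *morQ* is OFF in A.
Condition B:
Diaminopimelate is absent, so FubJ is active.
cAMP is absent, so FubY is active.
No repressor is bound and FubY is active, so *holW* is transcribed.
So HolW is produced and active.
With repressor HolW bound, *elnV* is not transcribed.
So ElnV is not produced.
Mevalonate is absent, so VorK is active.
Indole is present, so FenT is inactive.
Required activator FenT is absent, so *elnJ* is not transcribed.
So ElnJ is not produced.
Required activator ElnJ is absent, so *ulmV* is not transcribed.
So UlmV is not produced.
No repressor is bound and VorK is active, so *morQ* is transcribed.
→ *morQ* is ON in B.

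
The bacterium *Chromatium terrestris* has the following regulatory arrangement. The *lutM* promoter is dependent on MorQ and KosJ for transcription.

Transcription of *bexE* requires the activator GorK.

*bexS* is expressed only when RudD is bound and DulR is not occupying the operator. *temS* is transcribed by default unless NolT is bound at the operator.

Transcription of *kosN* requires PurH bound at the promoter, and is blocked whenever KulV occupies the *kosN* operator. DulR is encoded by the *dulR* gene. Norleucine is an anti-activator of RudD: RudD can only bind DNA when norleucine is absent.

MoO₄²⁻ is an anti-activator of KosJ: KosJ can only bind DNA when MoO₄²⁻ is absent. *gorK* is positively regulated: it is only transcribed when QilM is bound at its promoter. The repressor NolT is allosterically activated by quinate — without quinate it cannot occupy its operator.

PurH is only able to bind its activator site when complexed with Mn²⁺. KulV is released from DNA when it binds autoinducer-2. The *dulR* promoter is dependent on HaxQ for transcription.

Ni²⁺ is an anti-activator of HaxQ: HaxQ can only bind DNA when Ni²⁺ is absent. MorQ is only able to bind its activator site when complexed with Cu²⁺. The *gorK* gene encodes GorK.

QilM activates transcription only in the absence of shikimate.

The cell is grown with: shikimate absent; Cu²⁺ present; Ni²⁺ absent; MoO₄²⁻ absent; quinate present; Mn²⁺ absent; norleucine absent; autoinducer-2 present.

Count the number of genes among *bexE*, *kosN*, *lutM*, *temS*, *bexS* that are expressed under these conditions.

Shikimate is absent, so QilM is active.
No repressor is bound and QilM is active, so *gorK* is transcribed.
So GorK is produced and active.
No repressor is bound and GorK is active, so *bexE* is transcribed.
→ *bexE* is ON.
Mn²⁺ is absent, so PurH is inactive.
Autoinducer-2 is present, so KulV is inactive.
Required activator PurH is absent, so *kosN* is not transcribed.
→ *kosN* is OFF.
Cu²⁺ is present, so MorQ is active.
MoO₄²⁻ is absent, so KosJ is active.
No repressor is bound and MorQ and KosJ are active, so *lutM* is transcribed.
→ *lutM* is ON.
Quinate is present, so NolT is active.
With repressor NolT bound, *temS* is not transcribed.
→ *temS* is OFF.
Norleucine is absent, so RudD is active.
Ni²⁺ is absent, so HaxQ is active.
No repressor is bound and HaxQ is active, so *dulR* is transcribed.
So DulR is produced and active.
With repressor DulR bound, *bexS* is not transcribed.
→ *bexS* is OFF.
2 of the 5 genes are transcribed.

2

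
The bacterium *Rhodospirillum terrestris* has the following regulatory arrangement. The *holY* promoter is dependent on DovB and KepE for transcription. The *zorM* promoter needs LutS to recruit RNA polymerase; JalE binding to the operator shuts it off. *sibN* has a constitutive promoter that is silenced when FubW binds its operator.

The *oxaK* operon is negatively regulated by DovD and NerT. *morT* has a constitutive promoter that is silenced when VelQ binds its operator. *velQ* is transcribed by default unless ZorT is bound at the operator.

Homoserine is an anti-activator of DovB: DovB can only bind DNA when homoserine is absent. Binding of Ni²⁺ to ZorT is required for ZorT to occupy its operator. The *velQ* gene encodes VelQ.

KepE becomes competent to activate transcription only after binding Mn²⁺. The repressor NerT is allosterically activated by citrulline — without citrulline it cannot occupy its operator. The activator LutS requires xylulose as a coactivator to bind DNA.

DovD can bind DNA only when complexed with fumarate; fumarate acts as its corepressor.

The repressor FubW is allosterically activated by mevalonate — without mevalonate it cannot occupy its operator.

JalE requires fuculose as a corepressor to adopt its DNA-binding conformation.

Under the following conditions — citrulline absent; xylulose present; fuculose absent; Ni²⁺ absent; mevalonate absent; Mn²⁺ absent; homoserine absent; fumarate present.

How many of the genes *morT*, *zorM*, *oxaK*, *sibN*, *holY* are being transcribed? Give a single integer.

2

Ni²⁺ is absent, so ZorT is inactive.
With no repressor bound, *velQ* is transcribed.
So VelQ is produced and active.
With repressor VelQ bound, *morT* is not transcribed.
→ *morT* is OFF.
Xylulose is present, so LutS is active.
Fuculose is absent, so JalE is inactive.
No repressor is bound and LutS is active, so *zorM* is transcribed.
→ *zorM* is ON.
Fumarate is present, so DovD is active.
Citrulline is absent, so NerT is inactive.
With repressor DovD bound, *oxaK* is not transcribed.
→ *oxaK* is OFF.
Mevalonate is absent, so FubW is inactive.
With no repressor bound, *sibN* is transcribed.
→ *sibN* is ON.
Homoserine is absent, so DovB is active.
Mn²⁺ is absent, so KepE is inactive.
Required activator KepE is absent, so *holY* is not transcribed.
→ *holY* is OFF.
2 of the 5 genes are transcribed.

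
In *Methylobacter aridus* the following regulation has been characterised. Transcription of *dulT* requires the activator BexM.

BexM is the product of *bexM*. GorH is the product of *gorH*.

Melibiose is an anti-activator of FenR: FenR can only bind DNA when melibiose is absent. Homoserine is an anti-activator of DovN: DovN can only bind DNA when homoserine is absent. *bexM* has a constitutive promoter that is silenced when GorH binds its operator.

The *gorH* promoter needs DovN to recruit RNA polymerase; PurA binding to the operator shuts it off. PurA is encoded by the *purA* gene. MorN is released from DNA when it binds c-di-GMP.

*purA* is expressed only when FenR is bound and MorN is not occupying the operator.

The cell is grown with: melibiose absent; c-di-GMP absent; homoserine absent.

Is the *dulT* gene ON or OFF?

c-di-GMP is absent, so MorN is active.
Melibiose is absent, so FenR is active.
With repressor MorN bound, *purA* is not transcribed.
So PurA is not produced.
Homoserine is absent, so DovN is active.
No repressor is bound and DovN is active, so *gorH* is transcribed.
So GorH is produced and active.
With repressor GorH bound, *bexM* is not transcribed.
So BexM is not produced.
Required activator BexM is absent, so *dulT* is not transcribed.

OFF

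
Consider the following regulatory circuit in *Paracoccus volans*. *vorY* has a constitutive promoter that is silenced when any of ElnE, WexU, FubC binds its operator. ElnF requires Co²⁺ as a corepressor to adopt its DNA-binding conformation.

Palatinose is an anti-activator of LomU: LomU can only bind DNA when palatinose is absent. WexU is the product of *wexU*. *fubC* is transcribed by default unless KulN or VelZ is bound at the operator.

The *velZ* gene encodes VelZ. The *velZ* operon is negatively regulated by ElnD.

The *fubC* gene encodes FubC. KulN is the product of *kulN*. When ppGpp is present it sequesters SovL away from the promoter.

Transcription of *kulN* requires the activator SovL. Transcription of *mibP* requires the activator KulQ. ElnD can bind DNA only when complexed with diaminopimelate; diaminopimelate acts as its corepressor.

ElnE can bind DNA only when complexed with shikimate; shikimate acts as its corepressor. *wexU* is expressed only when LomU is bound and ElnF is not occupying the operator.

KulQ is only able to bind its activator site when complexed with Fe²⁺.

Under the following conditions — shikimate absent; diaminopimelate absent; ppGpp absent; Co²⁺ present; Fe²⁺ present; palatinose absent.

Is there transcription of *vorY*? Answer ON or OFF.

ON

Shikimate is absent, so ElnE is inactive.
Palatinose is absent, so LomU is active.
Co²⁺ is present, so ElnF is active.
With repressor ElnF bound, *wexU* is not transcribed.
So WexU is not produced.
ppGpp is absent, so SovL is active.
No repressor is bound and SovL is active, so *kulN* is transcribed.
So KulN is produced and active.
Diaminopimelate is absent, so ElnD is inactive.
With no repressor bound, *velZ* is transcribed.
So VelZ is produced and active.
With repressor KulN bound, *fubC* is not transcribed.
So FubC is not produced.
With no repressor bound, *vorY* is transcribed.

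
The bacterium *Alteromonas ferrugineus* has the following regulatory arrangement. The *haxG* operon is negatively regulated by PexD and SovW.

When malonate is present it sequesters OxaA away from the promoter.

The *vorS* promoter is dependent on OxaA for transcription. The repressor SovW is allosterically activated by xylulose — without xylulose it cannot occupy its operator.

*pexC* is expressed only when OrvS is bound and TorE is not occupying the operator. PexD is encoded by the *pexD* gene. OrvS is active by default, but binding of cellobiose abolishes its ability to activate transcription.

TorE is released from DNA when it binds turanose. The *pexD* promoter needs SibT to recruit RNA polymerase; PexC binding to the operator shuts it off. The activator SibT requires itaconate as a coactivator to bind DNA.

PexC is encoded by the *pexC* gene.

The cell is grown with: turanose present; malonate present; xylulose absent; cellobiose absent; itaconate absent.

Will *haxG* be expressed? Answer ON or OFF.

ON

Turanose is present, so TorE is inactive.
Cellobiose is absent, so OrvS is active.
No repressor is bound and OrvS is active, so *pexC* is transcribed.
So PexC is produced and active.
Itaconate is absent, so SibT is inactive.
With repressor PexC bound, *pexD* is not transcribed.
So PexD is not produced.
Xylulose is absent, so SovW is inactive.
With no repressor bound, *haxG* is transcribed.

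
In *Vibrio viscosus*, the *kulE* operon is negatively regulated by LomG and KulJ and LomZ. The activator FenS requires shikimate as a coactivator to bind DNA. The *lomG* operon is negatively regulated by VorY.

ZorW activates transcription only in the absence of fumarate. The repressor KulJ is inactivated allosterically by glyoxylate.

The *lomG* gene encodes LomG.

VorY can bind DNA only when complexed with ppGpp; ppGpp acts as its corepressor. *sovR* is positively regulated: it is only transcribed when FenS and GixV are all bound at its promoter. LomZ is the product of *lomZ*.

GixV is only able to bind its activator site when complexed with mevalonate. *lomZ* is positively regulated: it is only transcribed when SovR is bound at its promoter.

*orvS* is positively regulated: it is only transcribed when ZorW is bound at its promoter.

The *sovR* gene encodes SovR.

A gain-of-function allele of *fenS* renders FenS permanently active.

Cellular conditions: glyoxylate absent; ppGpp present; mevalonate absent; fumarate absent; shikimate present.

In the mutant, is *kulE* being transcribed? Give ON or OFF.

OFF

ppGpp is present, so VorY is active.
With repressor VorY bound, *lomG* is not transcribed.
So LomG is not produced.
Glyoxylate is absent, so KulJ is active.
FenS is constitutively active in this strain.
Mevalonate is absent, so GixV is inactive.
Required activator GixV is absent, so *sovR* is not transcribed.
So SovR is not produced.
Required activator SovR is absent, so *lomZ* is not transcribed.
So LomZ is not produced.
With repressor KulJ bound, *kulE* is not transcribed.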